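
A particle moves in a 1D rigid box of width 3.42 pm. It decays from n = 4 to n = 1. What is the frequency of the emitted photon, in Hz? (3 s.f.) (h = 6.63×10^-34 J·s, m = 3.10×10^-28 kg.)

E_1 = h²/(8mL²) = 1.515×10^-17 J and ΔE = (4² − 1²)E_1 = 2.272×10^-16 J.
f = ΔE/h = 2.272×10^-16/6.63×10^-34 = 3.43×10^17 Hz.

f = 3.43×10^17 Hz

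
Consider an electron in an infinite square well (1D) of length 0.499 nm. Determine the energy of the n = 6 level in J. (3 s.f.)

E_6 = 8.71×10^-18 J

For an infinite well E_n = n²h²/(8m_eL²), so E_1 = h²/(8m_eL²) = (6.626×10^-34)²/(8·9.109×10^-31·(4.99×10^-10 m)²) = 2.420×10^-19 J.
Then E_6 = 6²·E_1 = 36·2.420×10^-19 J = 8.71×10^-18 J.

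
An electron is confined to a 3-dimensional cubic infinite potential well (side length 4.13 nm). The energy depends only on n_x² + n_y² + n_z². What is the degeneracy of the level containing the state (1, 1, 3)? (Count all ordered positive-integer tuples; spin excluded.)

The level has n_x² + n_y² + n_z² = 11. The ordered positive-integer solutions are (1, 1, 3), (1, 3, 1), (3, 1, 1).
That gives 3 states.

degeneracy = 3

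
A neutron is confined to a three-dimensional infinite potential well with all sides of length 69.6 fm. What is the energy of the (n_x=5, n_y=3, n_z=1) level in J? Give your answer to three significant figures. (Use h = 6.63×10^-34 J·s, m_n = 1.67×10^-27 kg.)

For a 3D rectangular well E = (h²/8m_n)·Σ n_i²/L_i² = (6.63×10^-34)²/(8·1.67×10^-27) · [5²/(69.6 fm)² + 3²/(69.6 fm)² + 1²/(69.6 fm)²].
Evaluating gives E = 2.38×10^-13 J.

E = 2.38×10^-13 J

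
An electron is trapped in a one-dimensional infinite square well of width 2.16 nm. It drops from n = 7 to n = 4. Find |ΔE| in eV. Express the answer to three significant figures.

E_1 = h²/(8m_eL²) = 1.291×10^-20 J.
|ΔE| = |7² − 4²|·E_1 = 33·1.291×10^-20 J = 4.260×10^-19 J = 2.66 eV.

|ΔE| = 2.66 eV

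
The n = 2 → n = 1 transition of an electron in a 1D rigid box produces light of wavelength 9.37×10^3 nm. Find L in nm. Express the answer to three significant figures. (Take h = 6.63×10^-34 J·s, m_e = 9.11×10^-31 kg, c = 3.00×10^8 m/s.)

The photon carries ΔE = hc/λ = 6.63×10^-34·3.00×10^8/9.37×10^-6 m = 2.123×10^-20 J.
Since ΔE = (2² − 1²)E_1, E_1 = 7.077×10^-21 J, and L = h/√(8m_eE_1) = 2.92×10^-9 m = 2.92 nm.

L = 2.92 nm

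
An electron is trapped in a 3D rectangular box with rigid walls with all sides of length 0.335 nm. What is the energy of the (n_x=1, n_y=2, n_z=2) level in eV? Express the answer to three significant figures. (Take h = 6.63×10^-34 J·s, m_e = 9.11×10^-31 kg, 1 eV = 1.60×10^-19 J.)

E = 30.2 eV

For a 3D rectangular well E = (h²/8m_e)·Σ n_i²/L_i² = (6.63×10^-34)²/(8·9.11×10^-31) · [1²/(0.335 nm)² + 2²/(0.335 nm)² + 2²/(0.335 nm)²].
Evaluating gives E = 4.837×10^-18 J = 30.2 eV.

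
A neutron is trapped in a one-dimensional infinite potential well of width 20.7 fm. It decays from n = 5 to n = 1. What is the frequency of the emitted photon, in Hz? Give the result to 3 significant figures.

f = 2.77×10^21 Hz

E_1 = h²/(8m_nL²) = 7.646×10^-14 J and ΔE = (5² − 1²)E_1 = 1.835×10^-12 J.
f = ΔE/h = 1.835×10^-12/6.626×10^-34 = 2.77×10^21 Hz.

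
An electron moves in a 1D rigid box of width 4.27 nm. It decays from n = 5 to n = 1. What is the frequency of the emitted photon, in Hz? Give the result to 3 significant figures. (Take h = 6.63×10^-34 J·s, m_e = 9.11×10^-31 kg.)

f = 1.20×10^14 Hz

E_1 = h²/(8m_eL²) = 3.308×10^-21 J and ΔE = (5² − 1²)E_1 = 7.939×10^-20 J.
f = ΔE/h = 7.939×10^-20/6.63×10^-34 = 1.20×10^14 Hz.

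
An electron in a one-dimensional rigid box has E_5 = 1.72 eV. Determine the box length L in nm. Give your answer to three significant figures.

L = 2.34 nm

From E_n = n²h²/(8m_eL²), L = n·h/√(8m_eE_n).
E_5 = 1.72 eV = 2.755×10^-19 J, so L = 5·6.626×10^-34/√(8·9.109×10^-31·2.755×10^-19) = 2.34×10^-9 m = 2.34 nm.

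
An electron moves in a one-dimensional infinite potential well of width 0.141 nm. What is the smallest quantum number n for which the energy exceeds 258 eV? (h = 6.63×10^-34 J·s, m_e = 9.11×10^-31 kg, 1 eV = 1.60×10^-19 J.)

E_1 = h²/(8m_eL²) = 3.034×10^-18 J = 18.96 eV.
Need n² > 258/18.96 = 13.61, i.e. n > 3.689.
The smallest integer satisfying this is n = 4.

n = 4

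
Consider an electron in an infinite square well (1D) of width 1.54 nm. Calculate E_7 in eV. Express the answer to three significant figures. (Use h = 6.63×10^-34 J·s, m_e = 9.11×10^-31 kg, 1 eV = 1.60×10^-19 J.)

E_7 = 7.79 eV

For an infinite well E_n = n²h²/(8m_eL²), so E_1 = h²/(8m_eL²) = (6.63×10^-34)²/(8·9.11×10^-31·(1.54×10^-9 m)²) = 2.543×10^-20 J.
Then E_7 = 7²·E_1 = 49·2.543×10^-20 J = 1.246×10^-18 J.
Converting, E_7 = 1.246×10^-18 J / (1.60×10^-19 J/eV) = 7.79 eV.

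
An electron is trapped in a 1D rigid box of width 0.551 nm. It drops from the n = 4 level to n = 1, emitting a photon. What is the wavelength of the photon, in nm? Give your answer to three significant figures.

λ = 66.7 nm

E_1 = h²/(8m_eL²) = 1.984×10^-19 J, so ΔE = (4² − 1²)E_1 = 2.976×10^-18 J.
λ = hc/ΔE = (6.626×10^-34·2.998×10^8)/2.976×10^-18 = 6.67×10^-8 m = 66.7 nm.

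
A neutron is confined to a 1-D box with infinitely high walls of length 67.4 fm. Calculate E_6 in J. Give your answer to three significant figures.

E_6 = 2.60×10^-13 J

For an infinite well E_n = n²h²/(8m_nL²), so E_1 = h²/(8m_nL²) = (6.626×10^-34)²/(8·1.675×10^-27·(6.74×10^-14 m)²) = 7.212×10^-15 J.
Then E_6 = 6²·E_1 = 36·7.212×10^-15 J = 2.60×10^-13 J.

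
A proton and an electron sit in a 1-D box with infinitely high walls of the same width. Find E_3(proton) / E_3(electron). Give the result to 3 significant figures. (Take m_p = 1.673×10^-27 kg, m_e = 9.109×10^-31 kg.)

5.44×10^-4

E_n ∝ 1/m at fixed n and L, so the ratio is m_e/m_p = 9.109×10^-31/1.673×10^-27 = 5.44×10^-4.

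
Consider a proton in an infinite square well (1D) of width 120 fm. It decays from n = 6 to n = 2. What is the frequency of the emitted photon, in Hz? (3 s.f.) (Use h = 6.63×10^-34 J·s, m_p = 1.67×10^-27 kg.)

E_1 = h²/(8m_pL²) = 2.285×10^-15 J and ΔE = (6² − 2²)E_1 = 7.312×10^-14 J.
f = ΔE/h = 7.312×10^-14/6.63×10^-34 = 1.10×10^20 Hz.

f = 1.10×10^20 Hz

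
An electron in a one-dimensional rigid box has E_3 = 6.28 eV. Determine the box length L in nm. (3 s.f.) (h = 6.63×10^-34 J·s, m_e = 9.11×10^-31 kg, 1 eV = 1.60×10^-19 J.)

L = 0.735 nm

From E_n = n²h²/(8m_eL²), L = n·h/√(8m_eE_n).
E_3 = 6.28 eV = 1.005×10^-18 J, so L = 3·6.63×10^-34/√(8·9.11×10^-31·1.005×10^-18) = 7.35×10^-10 m = 0.735 nm.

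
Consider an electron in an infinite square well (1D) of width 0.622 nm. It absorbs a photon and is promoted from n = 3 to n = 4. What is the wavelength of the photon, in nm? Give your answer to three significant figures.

E_1 = h²/(8m_eL²) = 1.557×10^-19 J, so ΔE = (4² − 3²)E_1 = 1.090×10^-18 J.
λ = hc/ΔE = (6.626×10^-34·2.998×10^8)/1.090×10^-18 = 1.82×10^-7 m = 182 nm.

λ = 182 nm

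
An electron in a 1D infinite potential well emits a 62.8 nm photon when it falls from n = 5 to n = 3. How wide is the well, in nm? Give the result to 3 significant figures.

The photon carries ΔE = hc/λ = 6.626×10^-34·2.998×10^8/6.28×10^-8 m = 3.163×10^-18 J.
Since ΔE = (5² − 3²)E_1, E_1 = 1.977×10^-19 J, and L = h/√(8m_eE_1) = 5.52×10^-10 m = 0.552 nm.

L = 0.552 nm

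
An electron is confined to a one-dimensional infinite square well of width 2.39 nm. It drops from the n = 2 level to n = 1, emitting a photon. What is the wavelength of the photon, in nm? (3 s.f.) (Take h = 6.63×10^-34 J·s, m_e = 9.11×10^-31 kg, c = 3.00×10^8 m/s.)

E_1 = h²/(8m_eL²) = 1.056×10^-20 J, so ΔE = (2² − 1²)E_1 = 3.168×10^-20 J.
λ = hc/ΔE = (6.63×10^-34·3.00×10^8)/3.168×10^-20 = 6.28×10^-6 m = 6.28×10^3 nm.

λ = 6.28×10^3 nm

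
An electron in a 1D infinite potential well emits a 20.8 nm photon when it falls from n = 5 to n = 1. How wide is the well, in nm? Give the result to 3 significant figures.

L = 0.389 nm

The photon carries ΔE = hc/λ = 6.626×10^-34·2.998×10^8/2.08×10^-8 m = 9.550×10^-18 J.
Since ΔE = (5² − 1²)E_1, E_1 = 3.979×10^-19 J, and L = h/√(8m_eE_1) = 3.89×10^-10 m = 0.389 nm.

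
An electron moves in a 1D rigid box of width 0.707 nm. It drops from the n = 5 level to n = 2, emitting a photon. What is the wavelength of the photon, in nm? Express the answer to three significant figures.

λ = 78.5 nm

E_1 = h²/(8m_eL²) = 1.205×10^-19 J, so ΔE = (5² − 2²)E_1 = 2.531×10^-18 J.
λ = hc/ΔE = (6.626×10^-34·2.998×10^8)/2.531×10^-18 = 7.85×10^-8 m = 78.5 nm.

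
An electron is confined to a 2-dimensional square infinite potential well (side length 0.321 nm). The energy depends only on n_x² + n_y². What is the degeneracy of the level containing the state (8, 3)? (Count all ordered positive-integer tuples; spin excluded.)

degeneracy = 2

The level has n_x² + n_y² = 73. The ordered positive-integer solutions are (3, 8), (8, 3).
That gives 2 states.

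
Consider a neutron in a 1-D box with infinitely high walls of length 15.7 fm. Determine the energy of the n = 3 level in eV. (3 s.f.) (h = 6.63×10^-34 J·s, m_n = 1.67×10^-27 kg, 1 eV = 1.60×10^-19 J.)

E_3 = 7.51×10^6 eV

For an infinite well E_n = n²h²/(8m_nL²), so E_1 = h²/(8m_nL²) = (6.63×10^-34)²/(8·1.67×10^-27·(1.57×10^-14 m)²) = 1.335×10^-13 J.
Then E_3 = 3²·E_1 = 9·1.335×10^-13 J = 1.202×10^-12 J.
Converting, E_3 = 1.202×10^-12 J / (1.60×10^-19 J/eV) = 7.51×10^6 eV.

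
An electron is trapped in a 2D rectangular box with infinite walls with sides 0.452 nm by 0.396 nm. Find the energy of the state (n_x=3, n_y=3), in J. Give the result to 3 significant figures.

E = 6.11×10^-18 J

For a 2D rectangular well E = (h²/8m_e)·Σ n_i²/L_i² = (6.626×10^-34)²/(8·9.109×10^-31) · [3²/(0.452 nm)² + 3²/(0.396 nm)²].
Evaluating gives E = 6.11×10^-18 J.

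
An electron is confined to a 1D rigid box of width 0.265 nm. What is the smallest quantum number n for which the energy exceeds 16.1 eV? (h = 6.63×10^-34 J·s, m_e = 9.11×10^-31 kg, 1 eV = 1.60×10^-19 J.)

n = 2

E_1 = h²/(8m_eL²) = 8.589×10^-19 J = 5.368 eV.
Need n² > 16.1/5.368 = 2.999, i.e. n > 1.732.
The smallest integer satisfying this is n = 2.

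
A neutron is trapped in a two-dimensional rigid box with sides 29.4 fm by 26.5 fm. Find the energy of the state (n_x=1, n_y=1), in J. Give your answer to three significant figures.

E = 8.46×10^-14 J

For a 2D rectangular well E = (h²/8m_n)·Σ n_i²/L_i² = (6.626×10^-34)²/(8·1.675×10^-27) · [1²/(29.4 fm)² + 1²/(26.5 fm)²].
Evaluating gives E = 8.46×10^-14 J.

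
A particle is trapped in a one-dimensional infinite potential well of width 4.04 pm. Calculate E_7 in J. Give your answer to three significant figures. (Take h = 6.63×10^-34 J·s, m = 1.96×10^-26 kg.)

For an infinite well E_n = n²h²/(8mL²), so E_1 = h²/(8mL²) = (6.63×10^-34)²/(8·1.96×10^-26·(4.04×10^-12 m)²) = 1.718×10^-19 J.
Then E_7 = 7²·E_1 = 49·1.718×10^-19 J = 8.42×10^-18 J.

E_7 = 8.42×10^-18 J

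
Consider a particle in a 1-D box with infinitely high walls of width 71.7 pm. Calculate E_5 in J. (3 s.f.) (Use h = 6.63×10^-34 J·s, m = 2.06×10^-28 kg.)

For an infinite well E_n = n²h²/(8mL²), so E_1 = h²/(8mL²) = (6.63×10^-34)²/(8·2.06×10^-28·(7.17×10^-11 m)²) = 5.188×10^-20 J.
Then E_5 = 5²·E_1 = 25·5.188×10^-20 J = 1.30×10^-18 J.

E_5 = 1.30×10^-18 J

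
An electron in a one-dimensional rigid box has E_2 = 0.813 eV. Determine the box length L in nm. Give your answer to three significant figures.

From E_n = n²h²/(8m_eL²), L = n·h/√(8m_eE_n).
E_2 = 0.813 eV = 1.302×10^-19 J, so L = 2·6.626×10^-34/√(8·9.109×10^-31·1.302×10^-19) = 1.36×10^-9 m = 1.36 nm.

L = 1.36 nm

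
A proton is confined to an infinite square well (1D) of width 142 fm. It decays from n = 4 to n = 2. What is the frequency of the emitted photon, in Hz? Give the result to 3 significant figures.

E_1 = h²/(8m_pL²) = 1.627×10^-15 J and ΔE = (4² − 2²)E_1 = 1.952×10^-14 J.
f = ΔE/h = 1.952×10^-14/6.626×10^-34 = 2.95×10^19 Hz.

f = 2.95×10^19 Hz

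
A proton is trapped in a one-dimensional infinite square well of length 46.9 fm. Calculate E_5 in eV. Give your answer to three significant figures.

E_5 = 2.33×10^6 eV

For an infinite well E_n = n²h²/(8m_pL²), so E_1 = h²/(8m_pL²) = (6.626×10^-34)²/(8·1.673×10^-27·(4.69×10^-14 m)²) = 1.491×10^-14 J.
Then E_5 = 5²·E_1 = 25·1.491×10^-14 J = 3.728×10^-13 J.
Converting, E_5 = 3.728×10^-13 J / (1.602×10^-19 J/eV) = 2.33×10^6 eV.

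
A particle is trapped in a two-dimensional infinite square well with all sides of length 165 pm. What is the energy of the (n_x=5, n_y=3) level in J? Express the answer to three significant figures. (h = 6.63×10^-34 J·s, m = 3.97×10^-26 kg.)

For a 2D rectangular well E = (h²/8m)·Σ n_i²/L_i² = (6.63×10^-34)²/(8·3.97×10^-26) · [5²/(165 pm)² + 3²/(165 pm)²].
Evaluating gives E = 1.73×10^-21 J.

E = 1.73×10^-21 J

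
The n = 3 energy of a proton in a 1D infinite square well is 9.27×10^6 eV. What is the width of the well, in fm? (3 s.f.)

From E_n = n²h²/(8m_pL²), L = n·h/√(8m_pE_n).
E_3 = 9.27×10^6 eV = 1.485×10^-12 J, so L = 3·6.626×10^-34/√(8·1.673×10^-27·1.485×10^-12) = 1.41×10^-14 m = 14.1 fm.

L = 14.1 fm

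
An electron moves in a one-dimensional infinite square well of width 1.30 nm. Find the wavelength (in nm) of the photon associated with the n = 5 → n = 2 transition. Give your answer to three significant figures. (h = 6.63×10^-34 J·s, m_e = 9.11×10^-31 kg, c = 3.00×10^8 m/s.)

E_1 = h²/(8m_eL²) = 3.569×10^-20 J, so ΔE = (5² − 2²)E_1 = 7.495×10^-19 J.
λ = hc/ΔE = (6.63×10^-34·3.00×10^8)/7.495×10^-19 = 2.65×10^-7 m = 265 nm.

λ = 265 nm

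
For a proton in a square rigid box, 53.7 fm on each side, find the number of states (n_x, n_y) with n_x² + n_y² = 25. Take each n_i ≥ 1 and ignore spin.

The level has n_x² + n_y² = 25. The ordered positive-integer solutions are (3, 4), (4, 3).
That gives 2 states.

degeneracy = 2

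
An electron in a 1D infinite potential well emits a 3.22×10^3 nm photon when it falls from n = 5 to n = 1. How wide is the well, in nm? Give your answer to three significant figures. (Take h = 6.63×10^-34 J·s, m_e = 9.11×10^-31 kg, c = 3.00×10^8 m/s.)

L = 4.84 nm

The photon carries ΔE = hc/λ = 6.63×10^-34·3.00×10^8/3.22×10^-6 m = 6.177×10^-20 J.
Since ΔE = (5² − 1²)E_1, E_1 = 2.574×10^-21 J, and L = h/√(8m_eE_1) = 4.84×10^-9 m = 4.84 nm.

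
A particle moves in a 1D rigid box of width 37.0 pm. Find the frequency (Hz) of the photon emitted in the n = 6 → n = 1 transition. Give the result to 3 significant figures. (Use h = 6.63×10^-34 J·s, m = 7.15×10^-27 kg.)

E_1 = h²/(8mL²) = 5.613×10^-21 J and ΔE = (6² − 1²)E_1 = 1.965×10^-19 J.
f = ΔE/h = 1.965×10^-19/6.63×10^-34 = 2.96×10^14 Hz.

f = 2.96×10^14 Hz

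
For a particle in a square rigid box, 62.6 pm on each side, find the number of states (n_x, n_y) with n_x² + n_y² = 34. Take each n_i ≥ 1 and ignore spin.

degeneracy = 2

The level has n_x² + n_y² = 34. The ordered positive-integer solutions are (3, 5), (5, 3).
That gives 2 states.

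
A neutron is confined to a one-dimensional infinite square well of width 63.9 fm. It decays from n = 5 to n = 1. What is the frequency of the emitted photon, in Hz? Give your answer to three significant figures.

f = 2.91×10^20 Hz

E_1 = h²/(8m_nL²) = 8.024×10^-15 J and ΔE = (5² − 1²)E_1 = 1.926×10^-13 J.
f = ΔE/h = 1.926×10^-13/6.626×10^-34 = 2.91×10^20 Hz.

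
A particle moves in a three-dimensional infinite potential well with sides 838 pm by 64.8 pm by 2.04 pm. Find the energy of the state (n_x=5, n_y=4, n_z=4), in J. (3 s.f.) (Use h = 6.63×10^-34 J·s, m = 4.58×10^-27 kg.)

E = 4.62×10^-17 J

For a 3D rectangular well E = (h²/8m)·Σ n_i²/L_i² = (6.63×10^-34)²/(8·4.58×10^-27) · [5²/(838 pm)² + 4²/(64.8 pm)² + 4²/(2.04 pm)²].
Evaluating gives E = 4.62×10^-17 J.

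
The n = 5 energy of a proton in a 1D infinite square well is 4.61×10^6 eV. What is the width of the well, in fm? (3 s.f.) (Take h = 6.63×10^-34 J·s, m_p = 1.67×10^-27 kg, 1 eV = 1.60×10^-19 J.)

From E_n = n²h²/(8m_pL²), L = n·h/√(8m_pE_n).
E_5 = 4.61×10^6 eV = 7.376×10^-13 J, so L = 5·6.63×10^-34/√(8·1.67×10^-27·7.376×10^-13) = 3.34×10^-14 m = 33.4 fm.

L = 33.4 fm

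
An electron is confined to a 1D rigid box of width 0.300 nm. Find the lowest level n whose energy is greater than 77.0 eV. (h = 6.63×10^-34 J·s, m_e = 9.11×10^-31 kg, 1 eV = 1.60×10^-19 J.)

n = 5

E_1 = h²/(8m_eL²) = 6.702×10^-19 J = 4.189 eV.
Need n² > 77.0/4.189 = 18.38, i.e. n > 4.287.
The smallest integer satisfying this is n = 5.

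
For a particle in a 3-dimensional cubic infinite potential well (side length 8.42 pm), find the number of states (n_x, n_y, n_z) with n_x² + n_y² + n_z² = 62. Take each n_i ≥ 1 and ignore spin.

The level has n_x² + n_y² + n_z² = 62. The ordered positive-integer solutions are (1, 5, 6), (1, 6, 5), (2, 3, 7), (2, 7, 3), (3, 2, 7), (3, 7, 2), (5, 1, 6), (5, 6, 1), (6, 1, 5), (6, 5, 1), (7, 2, 3), (7, 3, 2).
That gives 12 states.

degeneracy = 12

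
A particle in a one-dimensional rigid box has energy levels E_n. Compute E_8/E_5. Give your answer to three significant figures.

2.56

E_n ∝ n², so E_8/E_5 = 8²/5² = 64/25 = 2.56.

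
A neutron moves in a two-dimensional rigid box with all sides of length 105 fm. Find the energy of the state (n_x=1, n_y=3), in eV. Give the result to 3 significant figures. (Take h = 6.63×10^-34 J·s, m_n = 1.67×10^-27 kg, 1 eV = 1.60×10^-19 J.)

E = 1.87×10^5 eV

For a 2D rectangular well E = (h²/8m_n)·Σ n_i²/L_i² = (6.63×10^-34)²/(8·1.67×10^-27) · [1²/(105 fm)² + 3²/(105 fm)²].
Evaluating gives E = 2.984×10^-14 J = 1.87×10^5 eV.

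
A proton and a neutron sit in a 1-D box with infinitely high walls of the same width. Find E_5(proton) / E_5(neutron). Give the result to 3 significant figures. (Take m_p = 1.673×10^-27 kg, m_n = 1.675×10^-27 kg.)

E_n ∝ 1/m at fixed n and L, so the ratio is m_n/m_p = 1.675×10^-27/1.673×10^-27 = 1.00.

1.00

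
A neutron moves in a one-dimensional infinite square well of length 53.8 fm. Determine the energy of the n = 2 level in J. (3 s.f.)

E_2 = 4.53×10^-14 J

For an infinite well E_n = n²h²/(8m_nL²), so E_1 = h²/(8m_nL²) = (6.626×10^-34)²/(8·1.675×10^-27·(5.38×10^-14 m)²) = 1.132×10^-14 J.
Then E_2 = 2²·E_1 = 4·1.132×10^-14 J = 4.53×10^-14 J.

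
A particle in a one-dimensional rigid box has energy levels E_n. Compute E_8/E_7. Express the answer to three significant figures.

E_n ∝ n², so E_8/E_7 = 8²/7² = 64/49 = 1.31.

1.31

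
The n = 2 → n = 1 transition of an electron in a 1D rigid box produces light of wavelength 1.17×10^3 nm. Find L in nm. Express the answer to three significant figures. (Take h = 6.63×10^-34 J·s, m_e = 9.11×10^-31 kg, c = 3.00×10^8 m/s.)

L = 1.03 nm

The photon carries ΔE = hc/λ = 6.63×10^-34·3.00×10^8/1.17×10^-6 m = 1.700×10^-19 J.
Since ΔE = (2² − 1²)E_1, E_1 = 5.667×10^-20 J, and L = h/√(8m_eE_1) = 1.03×10^-9 m = 1.03 nm.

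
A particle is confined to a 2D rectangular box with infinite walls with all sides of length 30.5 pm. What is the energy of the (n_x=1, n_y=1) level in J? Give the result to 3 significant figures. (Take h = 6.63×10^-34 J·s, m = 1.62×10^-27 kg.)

For a 2D rectangular well E = (h²/8m)·Σ n_i²/L_i² = (6.63×10^-34)²/(8·1.62×10^-27) · [1²/(30.5 pm)² + 1²/(30.5 pm)²].
Evaluating gives E = 7.29×10^-20 J.

E = 7.29×10^-20 J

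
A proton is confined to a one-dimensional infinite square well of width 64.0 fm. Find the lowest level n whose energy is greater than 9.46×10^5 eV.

E_1 = h²/(8m_pL²) = 8.009×10^-15 J = 4.999×10^4 eV.
Need n² > 9.46×10^5/4.999×10^4 = 18.92, i.e. n > 4.350.
The smallest integer satisfying this is n = 5.

n = 5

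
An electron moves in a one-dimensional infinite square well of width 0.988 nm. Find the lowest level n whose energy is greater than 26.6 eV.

n = 9

E_1 = h²/(8m_eL²) = 6.172×10^-20 J = 0.3853 eV.
Need n² > 26.6/0.3853 = 69.04, i.e. n > 8.309.
The smallest integer satisfying this is n = 9.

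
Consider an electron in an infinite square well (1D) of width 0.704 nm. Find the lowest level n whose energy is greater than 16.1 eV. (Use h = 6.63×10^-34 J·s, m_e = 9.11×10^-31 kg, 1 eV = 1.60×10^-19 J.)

n = 5

E_1 = h²/(8m_eL²) = 1.217×10^-19 J = 0.7606 eV.
Need n² > 16.1/0.7606 = 21.17, i.e. n > 4.601.
The smallest integer satisfying this is n = 5.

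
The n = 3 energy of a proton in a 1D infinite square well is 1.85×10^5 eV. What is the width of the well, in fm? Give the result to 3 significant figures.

From E_n = n²h²/(8m_pL²), L = n·h/√(8m_pE_n).
E_3 = 1.85×10^5 eV = 2.964×10^-14 J, so L = 3·6.626×10^-34/√(8·1.673×10^-27·2.964×10^-14) = 9.98×10^-14 m = 99.8 fm.

L = 99.8 fm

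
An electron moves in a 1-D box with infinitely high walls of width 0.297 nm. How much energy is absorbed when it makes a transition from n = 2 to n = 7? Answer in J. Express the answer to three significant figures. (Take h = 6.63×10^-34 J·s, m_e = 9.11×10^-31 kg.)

|ΔE| = 3.08×10^-17 J

E_1 = h²/(8m_eL²) = 6.838×10^-19 J.
|ΔE| = |2² − 7²|·E_1 = 45·6.838×10^-19 J = 3.08×10^-17 J.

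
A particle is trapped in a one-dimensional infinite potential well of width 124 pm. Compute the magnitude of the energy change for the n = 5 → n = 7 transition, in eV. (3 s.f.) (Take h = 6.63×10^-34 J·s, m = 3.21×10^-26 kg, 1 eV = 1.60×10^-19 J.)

|ΔE| = 0.0167 eV

E_1 = h²/(8mL²) = 1.113×10^-22 J.
|ΔE| = |5² − 7²|·E_1 = 24·1.113×10^-22 J = 2.671×10^-21 J = 0.0167 eV.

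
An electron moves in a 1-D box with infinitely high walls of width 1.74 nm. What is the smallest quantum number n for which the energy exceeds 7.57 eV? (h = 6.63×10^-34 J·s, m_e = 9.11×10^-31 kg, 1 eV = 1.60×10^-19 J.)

n = 8

E_1 = h²/(8m_eL²) = 1.992×10^-20 J = 0.1245 eV.
Need n² > 7.57/0.1245 = 60.80, i.e. n > 7.797.
The smallest integer satisfying this is n = 8.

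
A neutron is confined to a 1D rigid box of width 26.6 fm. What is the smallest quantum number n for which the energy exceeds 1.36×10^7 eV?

n = 7

E_1 = h²/(8m_nL²) = 4.631×10^-14 J = 2.891×10^5 eV.
Need n² > 1.36×10^7/2.891×10^5 = 47.04, i.e. n > 6.859.
The smallest integer satisfying this is n = 7.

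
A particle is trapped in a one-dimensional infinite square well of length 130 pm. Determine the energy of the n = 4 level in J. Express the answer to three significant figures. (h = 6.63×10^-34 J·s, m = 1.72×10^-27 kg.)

For an infinite well E_n = n²h²/(8mL²), so E_1 = h²/(8mL²) = (6.63×10^-34)²/(8·1.72×10^-27·(1.30×10^-10 m)²) = 1.890×10^-21 J.
Then E_4 = 4²·E_1 = 16·1.890×10^-21 J = 3.02×10^-20 J.

E_4 = 3.02×10^-20 J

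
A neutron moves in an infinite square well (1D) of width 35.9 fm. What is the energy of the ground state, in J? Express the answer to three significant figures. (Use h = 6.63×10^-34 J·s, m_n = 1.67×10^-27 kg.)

For an infinite well E_n = n²h²/(8m_nL²), so E_1 = h²/(8m_nL²) = (6.63×10^-34)²/(8·1.67×10^-27·(3.59×10^-14 m)²) = 2.553×10^-14 J.

E_1 = 2.55×10^-14 J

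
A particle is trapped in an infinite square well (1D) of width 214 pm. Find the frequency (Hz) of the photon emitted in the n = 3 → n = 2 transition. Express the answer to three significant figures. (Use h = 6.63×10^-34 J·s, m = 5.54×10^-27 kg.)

E_1 = h²/(8mL²) = 2.166×10^-22 J and ΔE = (3² − 2²)E_1 = 1.083×10^-21 J.
f = ΔE/h = 1.083×10^-21/6.63×10^-34 = 1.63×10^12 Hz.

f = 1.63×10^12 Hz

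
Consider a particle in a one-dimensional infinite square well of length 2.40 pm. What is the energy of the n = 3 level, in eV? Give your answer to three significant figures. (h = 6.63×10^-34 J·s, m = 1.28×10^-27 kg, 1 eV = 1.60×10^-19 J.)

E_3 = 419 eV

For an infinite well E_n = n²h²/(8mL²), so E_1 = h²/(8mL²) = (6.63×10^-34)²/(8·1.28×10^-27·(2.40×10^-12 m)²) = 7.453×10^-18 J.
Then E_3 = 3²·E_1 = 9·7.453×10^-18 J = 6.708×10^-17 J.
Converting, E_3 = 6.708×10^-17 J / (1.60×10^-19 J/eV) = 419 eV.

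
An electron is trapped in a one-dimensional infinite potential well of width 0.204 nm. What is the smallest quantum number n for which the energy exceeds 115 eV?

E_1 = h²/(8m_eL²) = 1.448×10^-18 J = 9.039 eV.
Need n² > 115/9.039 = 12.72, i.e. n > 3.567.
The smallest integer satisfying this is n = 4.

n = 4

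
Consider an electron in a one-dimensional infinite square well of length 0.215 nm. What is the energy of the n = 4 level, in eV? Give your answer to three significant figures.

E_4 = 130 eV

For an infinite well E_n = n²h²/(8m_eL²), so E_1 = h²/(8m_eL²) = (6.626×10^-34)²/(8·9.109×10^-31·(2.15×10^-10 m)²) = 1.303×10^-18 J.
Then E_4 = 4²·E_1 = 16·1.303×10^-18 J = 2.085×10^-17 J.
Converting, E_4 = 2.085×10^-17 J / (1.602×10^-19 J/eV) = 130 eV.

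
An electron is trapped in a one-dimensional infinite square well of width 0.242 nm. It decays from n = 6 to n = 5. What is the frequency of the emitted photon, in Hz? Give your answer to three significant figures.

f = 1.71×10^16 Hz

E_1 = h²/(8m_eL²) = 1.029×10^-18 J and ΔE = (6² − 5²)E_1 = 1.132×10^-17 J.
f = ΔE/h = 1.132×10^-17/6.626×10^-34 = 1.71×10^16 Hz.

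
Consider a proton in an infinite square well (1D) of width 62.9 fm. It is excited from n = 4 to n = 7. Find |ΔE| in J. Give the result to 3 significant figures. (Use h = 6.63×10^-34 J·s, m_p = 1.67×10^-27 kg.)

E_1 = h²/(8m_pL²) = 8.316×10^-15 J.
|ΔE| = |4² − 7²|·E_1 = 33·8.316×10^-15 J = 2.74×10^-13 J.

|ΔE| = 2.74×10^-13 J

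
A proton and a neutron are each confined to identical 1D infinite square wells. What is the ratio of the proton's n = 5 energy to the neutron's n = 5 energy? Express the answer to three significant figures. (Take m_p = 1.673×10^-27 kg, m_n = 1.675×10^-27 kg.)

E_n ∝ 1/m at fixed n and L, so the ratio is m_n/m_p = 1.675×10^-27/1.673×10^-27 = 1.00.

1.00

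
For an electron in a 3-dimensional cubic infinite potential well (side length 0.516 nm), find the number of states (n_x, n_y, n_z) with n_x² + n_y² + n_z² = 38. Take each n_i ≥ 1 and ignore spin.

The level has n_x² + n_y² + n_z² = 38. The ordered positive-integer solutions are (1, 1, 6), (1, 6, 1), (2, 3, 5), (2, 5, 3), (3, 2, 5), (3, 5, 2), (5, 2, 3), (5, 3, 2), (6, 1, 1).
That gives 9 states.

degeneracy = 9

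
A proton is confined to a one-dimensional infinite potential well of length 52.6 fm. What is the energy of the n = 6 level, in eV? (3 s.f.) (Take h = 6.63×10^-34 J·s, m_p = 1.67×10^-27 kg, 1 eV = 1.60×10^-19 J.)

For an infinite well E_n = n²h²/(8m_pL²), so E_1 = h²/(8m_pL²) = (6.63×10^-34)²/(8·1.67×10^-27·(5.26×10^-14 m)²) = 1.189×10^-14 J.
Then E_6 = 6²·E_1 = 36·1.189×10^-14 J = 4.280×10^-13 J.
Converting, E_6 = 4.280×10^-13 J / (1.60×10^-19 J/eV) = 2.68×10^6 eV.

E_6 = 2.68×10^6 eV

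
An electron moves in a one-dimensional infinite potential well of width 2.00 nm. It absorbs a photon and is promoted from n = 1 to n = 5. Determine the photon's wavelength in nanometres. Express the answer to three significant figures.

E_1 = h²/(8m_eL²) = 1.506×10^-20 J, so ΔE = (5² − 1²)E_1 = 3.614×10^-19 J.
λ = hc/ΔE = (6.626×10^-34·2.998×10^8)/3.614×10^-19 = 5.50×10^-7 m = 550 nm.

λ = 550 nm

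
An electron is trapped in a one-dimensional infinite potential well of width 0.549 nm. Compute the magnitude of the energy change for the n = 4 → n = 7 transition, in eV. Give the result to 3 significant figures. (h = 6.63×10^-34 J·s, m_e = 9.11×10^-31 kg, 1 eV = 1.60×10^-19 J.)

E_1 = h²/(8m_eL²) = 2.001×10^-19 J.
|ΔE| = |4² − 7²|·E_1 = 33·2.001×10^-19 J = 6.603×10^-18 J = 41.3 eV.

|ΔE| = 41.3 eV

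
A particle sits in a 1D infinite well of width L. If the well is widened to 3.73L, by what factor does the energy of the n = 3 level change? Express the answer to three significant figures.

E_n ∝ 1/L², so the energy scales by 1/3.73² = 0.0719.

0.0719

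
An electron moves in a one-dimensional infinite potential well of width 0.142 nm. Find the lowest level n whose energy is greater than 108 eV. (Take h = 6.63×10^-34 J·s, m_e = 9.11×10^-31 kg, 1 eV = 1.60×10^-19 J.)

E_1 = h²/(8m_eL²) = 2.991×10^-18 J = 18.69 eV.
Need n² > 108/18.69 = 5.778, i.e. n > 2.404.
The smallest integer satisfying this is n = 3.

n = 3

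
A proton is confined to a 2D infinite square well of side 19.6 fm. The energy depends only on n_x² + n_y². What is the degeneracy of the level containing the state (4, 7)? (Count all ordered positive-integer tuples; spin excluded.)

The level has n_x² + n_y² = 65. The ordered positive-integer solutions are (1, 8), (4, 7), (7, 4), (8, 1).
That gives 4 states.

degeneracy = 4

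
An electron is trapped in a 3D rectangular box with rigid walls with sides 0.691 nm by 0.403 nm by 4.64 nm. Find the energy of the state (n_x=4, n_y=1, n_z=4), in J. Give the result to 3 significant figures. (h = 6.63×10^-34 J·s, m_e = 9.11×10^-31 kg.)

For a 3D rectangular well E = (h²/8m_e)·Σ n_i²/L_i² = (6.63×10^-34)²/(8·9.11×10^-31) · [4²/(0.691 nm)² + 1²/(0.403 nm)² + 4²/(4.64 nm)²].
Evaluating gives E = 2.44×10^-18 J.

E = 2.44×10^-18 J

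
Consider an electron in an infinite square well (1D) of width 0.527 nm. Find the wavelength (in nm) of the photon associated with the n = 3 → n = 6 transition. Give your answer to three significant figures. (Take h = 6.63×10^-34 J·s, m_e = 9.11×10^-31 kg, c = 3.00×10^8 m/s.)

E_1 = h²/(8m_eL²) = 2.172×10^-19 J, so ΔE = (6² − 3²)E_1 = 5.864×10^-18 J.
λ = hc/ΔE = (6.63×10^-34·3.00×10^8)/5.864×10^-18 = 3.39×10^-8 m = 33.9 nm.

λ = 33.9 nm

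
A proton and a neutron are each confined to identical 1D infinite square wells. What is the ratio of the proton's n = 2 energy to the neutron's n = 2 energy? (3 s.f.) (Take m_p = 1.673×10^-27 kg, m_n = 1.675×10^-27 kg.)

E_n ∝ 1/m at fixed n and L, so the ratio is m_n/m_p = 1.675×10^-27/1.673×10^-27 = 1.00.

1.00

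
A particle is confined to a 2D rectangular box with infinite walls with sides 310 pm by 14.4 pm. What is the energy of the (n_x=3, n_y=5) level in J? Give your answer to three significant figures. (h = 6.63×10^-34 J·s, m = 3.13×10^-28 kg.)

For a 2D rectangular well E = (h²/8m)·Σ n_i²/L_i² = (6.63×10^-34)²/(8·3.13×10^-28) · [3²/(310 pm)² + 5²/(14.4 pm)²].
Evaluating gives E = 2.12×10^-17 J.

E = 2.12×10^-17 J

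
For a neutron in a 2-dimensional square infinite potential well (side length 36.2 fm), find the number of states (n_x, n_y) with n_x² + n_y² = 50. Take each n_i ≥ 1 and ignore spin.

The level has n_x² + n_y² = 50. The ordered positive-integer solutions are (1, 7), (5, 5), (7, 1).
That gives 3 states.

degeneracy = 3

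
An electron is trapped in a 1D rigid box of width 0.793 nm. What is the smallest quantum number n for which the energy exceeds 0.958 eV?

E_1 = h²/(8m_eL²) = 9.581×10^-20 J = 0.5981 eV.
Need n² > 0.958/0.5981 = 1.602, i.e. n > 1.266.
The smallest integer satisfying this is n = 2.

n = 2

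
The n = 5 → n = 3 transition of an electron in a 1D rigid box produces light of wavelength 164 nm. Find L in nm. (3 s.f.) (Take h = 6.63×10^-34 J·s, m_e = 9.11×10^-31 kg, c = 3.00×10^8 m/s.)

The photon carries ΔE = hc/λ = 6.63×10^-34·3.00×10^8/1.64×10^-7 m = 1.213×10^-18 J.
Since ΔE = (5² − 3²)E_1, E_1 = 7.581×10^-20 J, and L = h/√(8m_eE_1) = 8.92×10^-10 m = 0.892 nm.

L = 0.892 nm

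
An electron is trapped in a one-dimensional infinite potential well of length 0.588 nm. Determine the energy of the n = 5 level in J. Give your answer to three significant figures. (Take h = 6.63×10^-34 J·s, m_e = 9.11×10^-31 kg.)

E_5 = 4.36×10^-18 J

For an infinite well E_n = n²h²/(8m_eL²), so E_1 = h²/(8m_eL²) = (6.63×10^-34)²/(8·9.11×10^-31·(5.88×10^-10 m)²) = 1.744×10^-19 J.
Then E_5 = 5²·E_1 = 25·1.744×10^-19 J = 4.36×10^-18 J.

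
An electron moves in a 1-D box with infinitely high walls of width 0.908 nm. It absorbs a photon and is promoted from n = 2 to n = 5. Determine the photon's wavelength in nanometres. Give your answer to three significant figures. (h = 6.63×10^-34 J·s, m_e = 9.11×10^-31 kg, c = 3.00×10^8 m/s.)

λ = 129 nm

E_1 = h²/(8m_eL²) = 7.316×10^-20 J, so ΔE = (5² − 2²)E_1 = 1.536×10^-18 J.
λ = hc/ΔE = (6.63×10^-34·3.00×10^8)/1.536×10^-18 = 1.29×10^-7 m = 129 nm.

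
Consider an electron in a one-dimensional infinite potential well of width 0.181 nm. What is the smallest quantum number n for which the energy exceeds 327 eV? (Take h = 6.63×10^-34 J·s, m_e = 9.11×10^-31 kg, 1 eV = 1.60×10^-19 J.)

E_1 = h²/(8m_eL²) = 1.841×10^-18 J = 11.51 eV.
Need n² > 327/11.51 = 28.41, i.e. n > 5.330.
The smallest integer satisfying this is n = 6.

n = 6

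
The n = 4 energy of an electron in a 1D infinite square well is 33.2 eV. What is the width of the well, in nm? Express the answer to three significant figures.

L = 0.426 nm

From E_n = n²h²/(8m_eL²), L = n·h/√(8m_eE_n).
E_4 = 33.2 eV = 5.319×10^-18 J, so L = 4·6.626×10^-34/√(8·9.109×10^-31·5.319×10^-18) = 4.26×10^-10 m = 0.426 nm.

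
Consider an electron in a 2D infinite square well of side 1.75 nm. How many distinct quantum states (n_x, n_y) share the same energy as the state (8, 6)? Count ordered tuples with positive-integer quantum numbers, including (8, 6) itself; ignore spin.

The level has n_x² + n_y² = 100. The ordered positive-integer solutions are (6, 8), (8, 6).
That gives 2 states.

degeneracy = 2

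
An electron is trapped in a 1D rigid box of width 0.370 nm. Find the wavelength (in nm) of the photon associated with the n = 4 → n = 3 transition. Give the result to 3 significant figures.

λ = 64.5 nm

E_1 = h²/(8m_eL²) = 4.401×10^-19 J, so ΔE = (4² − 3²)E_1 = 3.081×10^-18 J.
λ = hc/ΔE = (6.626×10^-34·2.998×10^8)/3.081×10^-18 = 6.45×10^-8 m = 64.5 nm.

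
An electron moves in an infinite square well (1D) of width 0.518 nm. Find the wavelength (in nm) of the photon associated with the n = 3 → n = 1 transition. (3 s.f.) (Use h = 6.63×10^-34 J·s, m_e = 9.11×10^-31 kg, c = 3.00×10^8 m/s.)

E_1 = h²/(8m_eL²) = 2.248×10^-19 J, so ΔE = (3² − 1²)E_1 = 1.798×10^-18 J.
λ = hc/ΔE = (6.63×10^-34·3.00×10^8)/1.798×10^-18 = 1.11×10^-7 m = 111 nm.

λ = 111 nm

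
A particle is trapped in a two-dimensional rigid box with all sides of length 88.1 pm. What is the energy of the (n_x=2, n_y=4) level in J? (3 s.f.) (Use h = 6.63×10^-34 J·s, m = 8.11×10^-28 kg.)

E = 1.75×10^-19 J

For a 2D rectangular well E = (h²/8m)·Σ n_i²/L_i² = (6.63×10^-34)²/(8·8.11×10^-28) · [2²/(88.1 pm)² + 4²/(88.1 pm)²].
Evaluating gives E = 1.75×10^-19 J.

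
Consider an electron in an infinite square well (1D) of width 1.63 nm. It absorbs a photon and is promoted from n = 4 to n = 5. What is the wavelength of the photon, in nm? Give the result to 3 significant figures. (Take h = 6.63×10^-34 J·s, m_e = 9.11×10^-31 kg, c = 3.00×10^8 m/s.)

λ = 974 nm

E_1 = h²/(8m_eL²) = 2.270×10^-20 J, so ΔE = (5² − 4²)E_1 = 2.043×10^-19 J.
λ = hc/ΔE = (6.63×10^-34·3.00×10^8)/2.043×10^-19 = 9.74×10^-7 m = 974 nm.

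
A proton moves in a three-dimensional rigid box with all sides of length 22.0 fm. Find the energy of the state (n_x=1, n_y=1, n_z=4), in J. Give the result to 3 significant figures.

E = 1.22×10^-12 J

For a 3D rectangular well E = (h²/8m_p)·Σ n_i²/L_i² = (6.626×10^-34)²/(8·1.673×10^-27) · [1²/(22.0 fm)² + 1²/(22.0 fm)² + 4²/(22.0 fm)²].
Evaluating gives E = 1.22×10^-12 J.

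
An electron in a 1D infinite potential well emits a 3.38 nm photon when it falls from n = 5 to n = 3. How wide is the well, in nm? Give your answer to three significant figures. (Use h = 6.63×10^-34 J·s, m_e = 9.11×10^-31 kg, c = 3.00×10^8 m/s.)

The photon carries ΔE = hc/λ = 6.63×10^-34·3.00×10^8/3.38×10^-9 m = 5.885×10^-17 J.
Since ΔE = (5² − 3²)E_1, E_1 = 3.678×10^-18 J, and L = h/√(8m_eE_1) = 1.28×10^-10 m = 0.128 nm.

L = 0.128 nm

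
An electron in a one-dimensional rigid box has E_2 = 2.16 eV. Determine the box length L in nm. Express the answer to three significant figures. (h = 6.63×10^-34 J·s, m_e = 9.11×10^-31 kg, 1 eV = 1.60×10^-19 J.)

L = 0.836 nm

From E_n = n²h²/(8m_eL²), L = n·h/√(8m_eE_n).
E_2 = 2.16 eV = 3.456×10^-19 J, so L = 2·6.63×10^-34/√(8·9.11×10^-31·3.456×10^-19) = 8.36×10^-10 m = 0.836 nm.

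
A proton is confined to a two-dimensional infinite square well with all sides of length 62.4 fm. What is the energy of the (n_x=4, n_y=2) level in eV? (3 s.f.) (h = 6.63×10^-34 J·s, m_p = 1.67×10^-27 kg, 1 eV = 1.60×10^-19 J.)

E = 1.06×10^6 eV

For a 2D rectangular well E = (h²/8m_p)·Σ n_i²/L_i² = (6.63×10^-34)²/(8·1.67×10^-27) · [4²/(62.4 fm)² + 2²/(62.4 fm)²].
Evaluating gives E = 1.690×10^-13 J = 1.06×10^6 eV.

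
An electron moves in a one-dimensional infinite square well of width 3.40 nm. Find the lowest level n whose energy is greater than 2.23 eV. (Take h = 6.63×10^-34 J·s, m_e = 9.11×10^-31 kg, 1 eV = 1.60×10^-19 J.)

E_1 = h²/(8m_eL²) = 5.217×10^-21 J = 0.03261 eV.
Need n² > 2.23/0.03261 = 68.38, i.e. n > 8.269.
The smallest integer satisfying this is n = 9.

n = 9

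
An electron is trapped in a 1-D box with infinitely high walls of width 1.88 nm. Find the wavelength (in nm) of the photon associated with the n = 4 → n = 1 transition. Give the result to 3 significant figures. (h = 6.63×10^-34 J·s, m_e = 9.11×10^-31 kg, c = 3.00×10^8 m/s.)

E_1 = h²/(8m_eL²) = 1.706×10^-20 J, so ΔE = (4² − 1²)E_1 = 2.559×10^-19 J.
λ = hc/ΔE = (6.63×10^-34·3.00×10^8)/2.559×10^-19 = 7.77×10^-7 m = 777 nm.

λ = 777 nm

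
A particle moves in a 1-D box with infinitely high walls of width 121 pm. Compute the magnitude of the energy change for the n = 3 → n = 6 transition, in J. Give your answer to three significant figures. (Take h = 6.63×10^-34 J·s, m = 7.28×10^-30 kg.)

|ΔE| = 1.39×10^-17 J

E_1 = h²/(8mL²) = 5.155×10^-19 J.
|ΔE| = |3² − 6²|·E_1 = 27·5.155×10^-19 J = 1.39×10^-17 J.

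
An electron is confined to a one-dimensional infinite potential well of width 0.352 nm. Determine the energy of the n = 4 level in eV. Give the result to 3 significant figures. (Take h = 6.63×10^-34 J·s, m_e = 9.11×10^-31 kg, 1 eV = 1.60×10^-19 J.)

E_4 = 48.7 eV

For an infinite well E_n = n²h²/(8m_eL²), so E_1 = h²/(8m_eL²) = (6.63×10^-34)²/(8·9.11×10^-31·(3.52×10^-10 m)²) = 4.868×10^-19 J.
Then E_4 = 4²·E_1 = 16·4.868×10^-19 J = 7.789×10^-18 J.
Converting, E_4 = 7.789×10^-18 J / (1.60×10^-19 J/eV) = 48.7 eV.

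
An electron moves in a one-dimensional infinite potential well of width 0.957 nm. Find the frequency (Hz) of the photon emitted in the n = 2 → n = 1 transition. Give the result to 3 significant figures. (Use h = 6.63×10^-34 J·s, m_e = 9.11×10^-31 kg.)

f = 2.98×10^14 Hz

E_1 = h²/(8m_eL²) = 6.586×10^-20 J and ΔE = (2² − 1²)E_1 = 1.976×10^-19 J.
f = ΔE/h = 1.976×10^-19/6.63×10^-34 = 2.98×10^14 Hz.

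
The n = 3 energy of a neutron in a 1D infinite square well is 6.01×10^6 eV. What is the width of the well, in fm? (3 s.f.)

From E_n = n²h²/(8m_nL²), L = n·h/√(8m_nE_n).
E_3 = 6.01×10^6 eV = 9.628×10^-13 J, so L = 3·6.626×10^-34/√(8·1.675×10^-27·9.628×10^-13) = 1.75×10^-14 m = 17.5 fm.

L = 17.5 fm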